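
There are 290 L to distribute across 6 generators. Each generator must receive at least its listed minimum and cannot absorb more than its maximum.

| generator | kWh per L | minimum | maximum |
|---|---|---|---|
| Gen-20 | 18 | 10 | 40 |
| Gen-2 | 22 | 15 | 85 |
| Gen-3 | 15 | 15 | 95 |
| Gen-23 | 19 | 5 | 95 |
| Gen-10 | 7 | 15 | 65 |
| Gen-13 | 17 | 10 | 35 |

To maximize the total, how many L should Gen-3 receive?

Meeting every minimum uses 10+15+15+5+15+10 = 70 L, leaving 220.
Rank by kWh per L: Gen-2 22 > Gen-23 19 > Gen-20 18 > Gen-13 17 > Gen-3 15 > Gen-10 7.
Gen-2: +70 to 85 (cap) — 150 left.
Give Gen-23 90 more to hit its cap of 95 — 60 left.
Give Gen-20 30 more to hit its cap of 40 — 30 left.
Give Gen-13 25 more to hit its cap of 35 — 5 left.
Gen-3 has room for 80 more but only 5 remain, so it gets 20.

20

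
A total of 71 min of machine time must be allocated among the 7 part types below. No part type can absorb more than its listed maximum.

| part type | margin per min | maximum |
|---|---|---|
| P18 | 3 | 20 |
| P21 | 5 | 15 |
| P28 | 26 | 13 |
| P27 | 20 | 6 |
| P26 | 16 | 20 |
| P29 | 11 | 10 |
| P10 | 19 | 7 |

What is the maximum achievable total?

Rank by margin per min: P28 26 > P27 20 > P10 19 > P26 16 > P29 11 > P21 5 > P18 3.
Give P28 13 to hit its cap of 13 → 58 left.
P27 takes 6 to reach its cap of 6 → 52 left.
P10: +7 to 7 (cap) → 45 left.
P26 takes 20 to reach its cap of 20 → 25 left.
Give P29 10 to hit its cap of 10 → 15 left.
P21: +15 to 15 (cap) → 0 left.
Total = 5×15 + 26×13 + 20×6 + 16×20 + 11×10 + 19×7 = 1096.

1096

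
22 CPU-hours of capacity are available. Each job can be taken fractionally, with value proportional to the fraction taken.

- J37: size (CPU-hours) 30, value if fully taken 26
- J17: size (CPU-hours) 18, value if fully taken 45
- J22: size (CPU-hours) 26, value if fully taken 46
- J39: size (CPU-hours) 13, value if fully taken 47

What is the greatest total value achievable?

69.5

Sort by value density: J39 47/13≈3.62, J17 45/18≈2.5, J22 46/26≈1.77, J37 26/30≈0.867.
All 13 CPU-hours of J39 fit (value 47) — 9 remain.
Only 9 CPU-hours remain; take 9/18 of J17 for value 45×9/18 = 22.5.
Total value = 69.5.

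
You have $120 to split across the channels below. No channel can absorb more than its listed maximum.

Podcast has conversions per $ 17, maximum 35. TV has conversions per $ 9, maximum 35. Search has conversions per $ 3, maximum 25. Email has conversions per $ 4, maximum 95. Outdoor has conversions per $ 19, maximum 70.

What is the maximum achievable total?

2060

Order the channels by conversions per $: Outdoor 19 > Podcast 17 > TV 9 > Email 4 > Search 3.
Outdoor takes 70 to reach its cap of 70 → 50 left.
Podcast takes 35 to reach its cap of 35 → 15 left.
TV has room for 35 but only 15 remain, so it gets 15.
Total = 17×35 + 9×15 + 19×70 = 2060.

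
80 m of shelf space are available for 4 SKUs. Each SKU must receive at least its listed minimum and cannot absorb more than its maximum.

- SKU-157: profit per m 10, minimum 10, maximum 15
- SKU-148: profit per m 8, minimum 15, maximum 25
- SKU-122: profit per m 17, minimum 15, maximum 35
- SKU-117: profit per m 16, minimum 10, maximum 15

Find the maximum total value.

Meeting every minimum uses 10+15+15+10 = 50 m, leaving 30.
Rank by profit per m: SKU-122 17 > SKU-117 16 > SKU-157 10 > SKU-148 8.
SKU-122 takes 20 more to reach its cap of 35 → 10 left.
SKU-117 takes 5 more to reach its cap of 15 → 5 left.
SKU-157: +5 to 15 (cap) → 0 left.
Total = 10×15 + 8×15 + 17×35 + 16×15 = 1105.

1105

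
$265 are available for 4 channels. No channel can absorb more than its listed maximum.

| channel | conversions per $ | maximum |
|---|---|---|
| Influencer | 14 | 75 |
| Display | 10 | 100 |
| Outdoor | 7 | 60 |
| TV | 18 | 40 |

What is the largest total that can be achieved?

Order the channels by conversions per $: TV 18 > Influencer 14 > Display 10 > Outdoor 7.
TV: +40 to 40 (cap) ; 225 left.
Influencer: +75 to 75 (cap) ; 150 left.
Give Display 100 to hit its cap of 100 ; 50 left.
Outdoor has room for 60 but only 50 remain, so it gets 50.
Total = 14×75 + 10×100 + 7×50 + 18×40 = 3120.

3120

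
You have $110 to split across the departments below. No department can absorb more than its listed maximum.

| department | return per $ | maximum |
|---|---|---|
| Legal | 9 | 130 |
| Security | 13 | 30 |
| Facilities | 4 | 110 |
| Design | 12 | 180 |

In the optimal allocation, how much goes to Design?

Highest return per $ first: Security 13 > Design 12 > Legal 9 > Facilities 4.
Security takes 30 to reach its cap of 30 → 80 left.
Design has room for 180 but only 80 remain, so it gets 80.

80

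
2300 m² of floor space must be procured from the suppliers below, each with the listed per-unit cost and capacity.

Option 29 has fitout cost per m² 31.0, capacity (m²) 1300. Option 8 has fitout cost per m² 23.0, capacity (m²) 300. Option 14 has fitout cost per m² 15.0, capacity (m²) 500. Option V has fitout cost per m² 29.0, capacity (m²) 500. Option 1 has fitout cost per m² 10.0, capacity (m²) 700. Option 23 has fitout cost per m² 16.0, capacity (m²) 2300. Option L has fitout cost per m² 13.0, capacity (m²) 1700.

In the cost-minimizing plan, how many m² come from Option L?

Use suppliers in increasing cost order.
Option 1 at 10.0: take all 700 m² ; 1600 still needed.
Option L at 13.0: take 1600 of its 1700 ; requirement met.
Option 14, Option 23, Option 8, Option V, Option 29: unused.

1600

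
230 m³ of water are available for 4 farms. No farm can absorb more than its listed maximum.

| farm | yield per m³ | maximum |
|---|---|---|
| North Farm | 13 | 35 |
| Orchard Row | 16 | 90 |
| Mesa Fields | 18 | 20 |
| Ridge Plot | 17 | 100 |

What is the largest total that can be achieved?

3760

Rank by yield per m³: Mesa Fields 18 > Ridge Plot 17 > Orchard Row 16 > North Farm 13.
Give Mesa Fields 20 to hit its cap of 20 ; 210 left.
Ridge Plot: +100 to 100 (cap) ; 110 left.
Orchard Row: +90 to 90 (cap) ; 20 left.
North Farm: +20 (room for 35) → 20. Pool exhausted.
Total = 13×20 + 16×90 + 18×20 + 17×100 = 3760.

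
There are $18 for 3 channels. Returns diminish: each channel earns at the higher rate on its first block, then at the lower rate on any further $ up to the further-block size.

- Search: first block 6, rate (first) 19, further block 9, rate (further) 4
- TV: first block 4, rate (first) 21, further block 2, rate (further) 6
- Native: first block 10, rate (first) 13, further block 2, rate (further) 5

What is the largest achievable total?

Rank every tier by rate: TV/tier1 21 > Search/tier1 19 > Native/tier1 13 > TV/tier2 6 > Native/tier2 5 > Search/tier2 4.
TV tier1 at 21: fill all 4 → 14 left.
Search tier1 at 19: fill all 6 → 8 left.
8 remain; put them into Native tier1 at 13.
Total = 21×4 + 19×6 + 13×8 = 302.

302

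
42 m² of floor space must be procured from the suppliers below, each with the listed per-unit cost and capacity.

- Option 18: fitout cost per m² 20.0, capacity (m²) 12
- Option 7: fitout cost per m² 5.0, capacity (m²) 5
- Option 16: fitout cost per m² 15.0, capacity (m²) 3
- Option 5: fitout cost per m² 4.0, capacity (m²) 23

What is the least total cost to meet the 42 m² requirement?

382

Cheapest first:
Take 23 from Option 5 at 4.0 ; need 19 more.
Option 7 (5.0): use full 5 ; 14 m² to go.
Option 16 at 15.0: take all 3 m² ; 11 still needed.
Take 11 from Option 18 at 20.0 to finish.
Cost = 23×4.0 + 5×5.0 + 3×15.0 + 11×20.0 = 382.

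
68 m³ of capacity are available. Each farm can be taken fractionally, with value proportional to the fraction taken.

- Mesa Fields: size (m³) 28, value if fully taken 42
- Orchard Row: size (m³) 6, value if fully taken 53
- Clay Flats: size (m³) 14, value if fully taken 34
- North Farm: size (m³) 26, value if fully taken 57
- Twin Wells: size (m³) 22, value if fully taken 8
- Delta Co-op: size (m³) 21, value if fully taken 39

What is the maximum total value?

Sort by value density: Orchard Row 53/6≈8.83, Clay Flats 34/14≈2.43, North Farm 57/26≈2.19, Delta Co-op 39/21≈1.86, Mesa Fields 42/28≈1.5, Twin Wells 8/22≈0.364.
Orchard Row: take in full, 6 m³ for value 53 → 62 left.
Take all of Clay Flats (14 m³, value 34) → 48 m³ left.
All 26 m³ of North Farm fit (value 57) → 22 remain.
Delta Co-op: take in full, 21 m³ for value 39 → 1 left.
Only 1 m³ remain; take 1/28 of Mesa Fields for value 42×1/28 = 1.5.
Total value = 184.5.

184.5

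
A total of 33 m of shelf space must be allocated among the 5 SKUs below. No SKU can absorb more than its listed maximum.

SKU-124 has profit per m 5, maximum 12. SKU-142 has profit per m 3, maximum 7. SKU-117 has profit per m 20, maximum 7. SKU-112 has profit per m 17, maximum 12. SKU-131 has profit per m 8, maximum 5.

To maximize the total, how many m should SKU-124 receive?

Rank by profit per m: SKU-117 20 > SKU-112 17 > SKU-131 8 > SKU-124 5 > SKU-142 3.
Give SKU-117 7 to hit its cap of 7 ; 26 left.
SKU-112: +12 to 12 (cap) ; 14 left.
SKU-131: +5 to 5 (cap) ; 9 left.
Only 9 left; SKU-124 takes them to reach 9.

9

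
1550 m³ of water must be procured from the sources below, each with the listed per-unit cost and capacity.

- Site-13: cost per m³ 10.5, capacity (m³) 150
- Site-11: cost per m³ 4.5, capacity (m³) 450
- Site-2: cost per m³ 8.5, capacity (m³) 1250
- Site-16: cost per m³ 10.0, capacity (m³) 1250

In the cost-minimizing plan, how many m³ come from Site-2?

1100

Fill from the cheapest source first.
Site-11 at 4.5: take all 450 m³ → 1100 still needed.
Site-2 (8.5): take the remaining 1100 → done.
Site-16, Site-13: unused.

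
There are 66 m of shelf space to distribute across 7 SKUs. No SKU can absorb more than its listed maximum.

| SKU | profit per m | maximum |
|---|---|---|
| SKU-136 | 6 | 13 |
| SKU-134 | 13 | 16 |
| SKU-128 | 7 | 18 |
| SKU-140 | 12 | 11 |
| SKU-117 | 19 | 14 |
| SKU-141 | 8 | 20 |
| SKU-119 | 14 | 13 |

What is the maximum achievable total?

884

Order the SKUs by profit per m: SKU-117 19 > SKU-119 14 > SKU-134 13 > SKU-140 12 > SKU-141 8 > SKU-128 7 > SKU-136 6.
Give SKU-117 14 to hit its cap of 14 ; 52 left.
SKU-119 takes 13 to reach its cap of 13 ; 39 left.
SKU-134: +16 to 16 (cap) ; 23 left.
SKU-140 takes 11 to reach its cap of 11 ; 12 left.
SKU-141 has room for 20 but only 12 remain, so it gets 12.
Total = 13×16 + 12×11 + 19×14 + 8×12 + 14×13 = 884.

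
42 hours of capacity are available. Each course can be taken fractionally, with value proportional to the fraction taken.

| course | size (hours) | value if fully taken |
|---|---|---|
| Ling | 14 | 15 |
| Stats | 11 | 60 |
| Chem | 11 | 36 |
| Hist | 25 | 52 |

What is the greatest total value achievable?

137.6

Sort by value density: Stats 60/11≈5.45, Chem 36/11≈3.27, Hist 52/25≈2.08, Ling 15/14≈1.07.
Take all of Stats (11 hours, value 60) ; 31 hours left.
Chem: take in full, 11 hours for value 36 ; 20 left.
Only 20 hours remain; take 20/25 of Hist for value 52×20/25 = 41.6.
Total value = 137.6.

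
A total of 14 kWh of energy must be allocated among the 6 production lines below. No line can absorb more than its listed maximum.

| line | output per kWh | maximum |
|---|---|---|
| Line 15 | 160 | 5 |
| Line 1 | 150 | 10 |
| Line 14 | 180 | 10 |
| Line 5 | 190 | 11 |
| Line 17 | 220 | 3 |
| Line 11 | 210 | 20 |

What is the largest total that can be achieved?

2970

Order the production lines by output per kWh: Line 17 220 > Line 11 210 > Line 5 190 > Line 14 180 > Line 15 160 > Line 1 150.
Give Line 17 3 to hit its cap of 3 → 11 left.
Line 11 has room for 20 but only 11 remain, so it gets 11.
Total = 220×3 + 210×11 = 2970.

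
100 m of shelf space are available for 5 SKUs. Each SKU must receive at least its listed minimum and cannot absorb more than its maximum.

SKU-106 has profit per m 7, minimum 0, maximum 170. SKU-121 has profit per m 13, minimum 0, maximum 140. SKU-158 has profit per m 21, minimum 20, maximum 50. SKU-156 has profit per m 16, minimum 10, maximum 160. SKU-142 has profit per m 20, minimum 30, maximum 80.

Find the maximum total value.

Meeting every minimum uses 0+0+20+10+30 = 60 m, leaving 40.
Order the SKUs by profit per m: SKU-158 21 > SKU-142 20 > SKU-156 16 > SKU-121 13 > SKU-106 7.
SKU-158 takes 30 more to reach its cap of 50 ; 10 left.
SKU-142: +10 (room for 50) → 40. Pool exhausted.
Total = 21×50 + 16×10 + 20×40 = 2010.

2010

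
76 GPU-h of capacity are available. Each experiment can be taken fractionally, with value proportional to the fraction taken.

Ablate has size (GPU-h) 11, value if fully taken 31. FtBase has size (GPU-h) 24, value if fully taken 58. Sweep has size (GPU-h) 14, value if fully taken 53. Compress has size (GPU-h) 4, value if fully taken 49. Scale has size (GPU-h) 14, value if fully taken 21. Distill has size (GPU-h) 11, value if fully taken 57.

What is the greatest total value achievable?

266

Best value per unit of size first: Compress 49/4≈12.2, Distill 57/11≈5.18, Sweep 53/14≈3.79, Ablate 31/11≈2.82, FtBase 58/24≈2.42, Scale 21/14≈1.5.
Take all of Compress (4 GPU-h, value 49) ; 72 GPU-h left.
All 11 GPU-h of Distill fit (value 57) ; 61 remain.
Sweep: take in full, 14 GPU-h for value 53 ; 47 left.
All 11 GPU-h of Ablate fit (value 31) ; 36 remain.
All 24 GPU-h of FtBase fit (value 58) ; 12 remain.
Only 12 GPU-h remain; take 12/14 of Scale for value 21×12/14 = 18.
Total value = 266.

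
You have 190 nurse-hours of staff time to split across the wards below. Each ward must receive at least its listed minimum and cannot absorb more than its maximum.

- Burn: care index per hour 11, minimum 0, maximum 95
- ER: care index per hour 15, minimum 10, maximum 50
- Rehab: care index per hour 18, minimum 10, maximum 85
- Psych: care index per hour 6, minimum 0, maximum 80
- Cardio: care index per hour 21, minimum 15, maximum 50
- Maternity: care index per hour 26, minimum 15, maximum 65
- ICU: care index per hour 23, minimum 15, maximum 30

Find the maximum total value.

Meeting every minimum uses 0+10+10+0+15+15+15 = 65 nurse-hours, leaving 125.
Highest care index per hour first: Maternity 26 > ICU 23 > Cardio 21 > Rehab 18 > ER 15 > Burn 11 > Psych 6.
Maternity takes 50 more to reach its cap of 65 → 75 left.
Give ICU 15 more to hit its cap of 30 → 60 left.
Cardio: +35 to 50 (cap) → 25 left.
Rehab has room for 75 more but only 25 remain, so it gets 35.
Total = 15×10 + 18×35 + 21×50 + 26×65 + 23×30 = 4210.

4210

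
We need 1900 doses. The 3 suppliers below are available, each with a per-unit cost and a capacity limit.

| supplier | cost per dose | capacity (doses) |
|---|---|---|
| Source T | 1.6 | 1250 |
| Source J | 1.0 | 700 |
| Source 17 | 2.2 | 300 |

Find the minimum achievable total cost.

2620

Fill from the cheapest supplier first.
Source J (1.0): use full 700 → 1200 doses to go.
Source T (1.6): take the remaining 1200 → done.
Source 17: unused.
Cost = 700×1.0 + 1200×1.6 = 2620.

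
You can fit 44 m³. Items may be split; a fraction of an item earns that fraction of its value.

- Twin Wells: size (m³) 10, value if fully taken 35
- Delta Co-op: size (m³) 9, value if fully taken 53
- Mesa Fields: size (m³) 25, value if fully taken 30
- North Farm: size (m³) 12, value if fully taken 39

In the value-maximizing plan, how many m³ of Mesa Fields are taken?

13

Sort by value density: Delta Co-op 53/9≈5.89, Twin Wells 35/10≈3.5, North Farm 39/12≈3.25, Mesa Fields 30/25≈1.2.
All 9 m³ of Delta Co-op fit (value 53) — 35 remain.
All 10 m³ of Twin Wells fit (value 35) — 25 remain.
North Farm: take in full, 12 m³ for value 39 — 13 left.
Only 13 m³ remain; take 13/25 of Mesa Fields for value 30×13/25 = 15.6.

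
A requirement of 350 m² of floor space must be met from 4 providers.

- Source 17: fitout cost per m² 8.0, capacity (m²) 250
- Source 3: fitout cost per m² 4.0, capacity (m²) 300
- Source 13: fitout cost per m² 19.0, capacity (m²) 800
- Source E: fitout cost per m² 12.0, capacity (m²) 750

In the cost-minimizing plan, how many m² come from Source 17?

50

Cheapest first:
Source 3 (4.0): use full 300 ; 50 m² to go.
Source 17 (8.0): take the remaining 50 ; done.
Source E, Source 13: unused.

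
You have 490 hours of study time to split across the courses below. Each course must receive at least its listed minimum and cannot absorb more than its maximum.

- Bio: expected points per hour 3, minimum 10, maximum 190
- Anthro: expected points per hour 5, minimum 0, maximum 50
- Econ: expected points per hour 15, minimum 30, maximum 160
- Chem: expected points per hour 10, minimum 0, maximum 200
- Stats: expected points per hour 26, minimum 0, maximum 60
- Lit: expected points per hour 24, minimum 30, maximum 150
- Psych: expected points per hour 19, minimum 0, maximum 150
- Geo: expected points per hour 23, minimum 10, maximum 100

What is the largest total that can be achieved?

Meeting every minimum uses 10+0+30+0+0+30+0+10 = 80 hours, leaving 410.
Rank by expected points per hour: Stats 26 > Lit 24 > Geo 23 > Psych 19 > Econ 15 > Chem 10 > Anthro 5 > Bio 3.
Stats: +60 to 60 (cap) ; 350 left.
Lit: +120 to 150 (cap) ; 230 left.
Geo takes 90 more to reach its cap of 100 ; 140 left.
Only 140 left; Psych takes them to reach 140.
Total = 3×10 + 15×30 + 26×60 + 24×150 + 19×140 + 23×100 = 10600.

10600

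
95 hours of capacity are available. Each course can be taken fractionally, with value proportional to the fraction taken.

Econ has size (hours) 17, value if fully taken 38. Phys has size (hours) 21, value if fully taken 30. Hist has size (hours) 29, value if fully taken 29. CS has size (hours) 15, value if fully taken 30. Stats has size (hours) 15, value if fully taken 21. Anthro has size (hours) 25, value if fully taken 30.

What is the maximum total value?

151

Sort by value density: Econ 38/17≈2.24, CS 30/15≈2, Phys 30/21≈1.43, Stats 21/15≈1.4, Anthro 30/25≈1.2, Hist 29/29≈1.
Take all of Econ (17 hours, value 38) ; 78 hours left.
Take all of CS (15 hours, value 30) ; 63 hours left.
All 21 hours of Phys fit (value 30) ; 42 remain.
All 15 hours of Stats fit (value 21) ; 27 remain.
All 25 hours of Anthro fit (value 30) ; 2 remain.
Fill the last 2 hours with part of Hist: 2/29 of it earns 2.
Total value = 151.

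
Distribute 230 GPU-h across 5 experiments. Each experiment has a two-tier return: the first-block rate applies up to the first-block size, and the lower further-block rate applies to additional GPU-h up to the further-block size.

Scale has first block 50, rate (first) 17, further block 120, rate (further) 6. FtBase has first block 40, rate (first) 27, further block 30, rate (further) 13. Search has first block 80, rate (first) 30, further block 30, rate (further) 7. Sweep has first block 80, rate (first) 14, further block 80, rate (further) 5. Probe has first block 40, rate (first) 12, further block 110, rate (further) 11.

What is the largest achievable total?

Treat each block as its own option and order by rate: Search/tier1 30 > FtBase/tier1 27 > Scale/tier1 17 > Sweep/tier1 14 > FtBase/tier2 13 > Probe/tier1 12 > Probe/tier2 11 > Search/tier2 7 > Scale/tier2 6 > Sweep/tier2 5.
Fill Search tier1 block (80 at 30) — 150 left.
FtBase/tier1 (27): +40 — 110 left.
Scale/tier1 (17): +50 — 60 left.
Sweep tier1 at 14: only 60 left, fill 60.
Total = 30×80 + 27×40 + 17×50 + 14×60 = 5170.

5170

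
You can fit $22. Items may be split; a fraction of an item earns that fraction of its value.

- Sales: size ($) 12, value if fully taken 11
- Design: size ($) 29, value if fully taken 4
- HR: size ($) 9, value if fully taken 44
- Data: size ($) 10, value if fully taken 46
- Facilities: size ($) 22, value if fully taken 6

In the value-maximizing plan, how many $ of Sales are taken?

Sort by value density: HR 44/9≈4.89, Data 46/10≈4.6, Sales 11/12≈0.917, Facilities 6/22≈0.273, Design 4/29≈0.138.
HR: take in full, 9 $ for value 44 → 13 left.
All 10 $ of Data fit (value 46) → 3 remain.
Fill the last 3 $ with part of Sales: 3/12 of it earns 2.75.

3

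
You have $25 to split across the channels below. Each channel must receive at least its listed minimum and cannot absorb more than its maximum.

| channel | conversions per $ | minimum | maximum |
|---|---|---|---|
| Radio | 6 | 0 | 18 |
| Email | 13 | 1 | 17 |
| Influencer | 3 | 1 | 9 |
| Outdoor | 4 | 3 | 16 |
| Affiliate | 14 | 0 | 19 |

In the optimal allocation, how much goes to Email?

2

Meeting every minimum uses 0+1+1+3+0 = 5 $, leaving 20.
Highest conversions per $ first: Affiliate 14 > Email 13 > Radio 6 > Outdoor 4 > Influencer 3.
Affiliate: +19 to 19 (cap) ; 1 left.
Only 1 left; Email takes them to reach 2.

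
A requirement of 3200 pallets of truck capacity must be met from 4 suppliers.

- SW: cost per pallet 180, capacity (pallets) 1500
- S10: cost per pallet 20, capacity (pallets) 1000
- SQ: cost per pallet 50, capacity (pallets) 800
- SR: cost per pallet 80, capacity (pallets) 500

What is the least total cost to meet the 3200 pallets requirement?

Cheapest first:
Take 1000 from S10 at 20 — need 2200 more.
SQ (50): use full 800 — 1400 pallets to go.
SR (80): use full 500 — 900 pallets to go.
SW (180): take the remaining 900 — done.
Cost = 1000×20 + 800×50 + 500×80 + 900×180 = 262000.

262000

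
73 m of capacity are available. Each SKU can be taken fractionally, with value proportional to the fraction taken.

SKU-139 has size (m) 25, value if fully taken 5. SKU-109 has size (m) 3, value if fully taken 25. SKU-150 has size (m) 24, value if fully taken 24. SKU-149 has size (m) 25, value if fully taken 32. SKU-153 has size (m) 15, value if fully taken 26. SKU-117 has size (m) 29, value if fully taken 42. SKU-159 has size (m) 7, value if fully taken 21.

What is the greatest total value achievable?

138.32

Rank by value-to-size ratio: SKU-109 25/3≈8.33, SKU-159 21/7≈3, SKU-153 26/15≈1.73, SKU-117 42/29≈1.45, SKU-149 32/25≈1.28, SKU-150 24/24≈1, SKU-139 5/25≈0.2.
Take all of SKU-109 (3 m, value 25) — 70 m left.
Take all of SKU-159 (7 m, value 21) — 63 m left.
Take all of SKU-153 (15 m, value 26) — 48 m left.
SKU-117: take in full, 29 m for value 42 — 19 left.
19 m left: a 19/25 share of SKU-149 gives 32×19/25 = 24.32.
Total value = 138.32.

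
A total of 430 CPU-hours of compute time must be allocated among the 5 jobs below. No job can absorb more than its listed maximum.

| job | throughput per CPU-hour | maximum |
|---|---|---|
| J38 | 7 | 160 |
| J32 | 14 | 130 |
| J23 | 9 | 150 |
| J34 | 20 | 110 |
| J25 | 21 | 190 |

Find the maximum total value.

Rank by throughput per CPU-hour: J25 21 > J34 20 > J32 14 > J23 9 > J38 7.
Give J25 190 to hit its cap of 190 ; 240 left.
J34 takes 110 to reach its cap of 110 ; 130 left.
J32: +130 to 130 (cap) ; 0 left.
Total = 14×130 + 20×110 + 21×190 = 8010.

8010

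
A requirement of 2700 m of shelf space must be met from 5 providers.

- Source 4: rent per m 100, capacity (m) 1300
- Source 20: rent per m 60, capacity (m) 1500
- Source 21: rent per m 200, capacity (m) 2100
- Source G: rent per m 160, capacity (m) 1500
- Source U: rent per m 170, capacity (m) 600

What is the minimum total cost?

Use providers in increasing cost order.
Source 20 (60): use full 1500 → 1200 m to go.
Take 1200 from Source 4 at 100 to finish.
Source G, Source U, Source 21: unused.
Cost = 1500×60 + 1200×100 = 210000.

210000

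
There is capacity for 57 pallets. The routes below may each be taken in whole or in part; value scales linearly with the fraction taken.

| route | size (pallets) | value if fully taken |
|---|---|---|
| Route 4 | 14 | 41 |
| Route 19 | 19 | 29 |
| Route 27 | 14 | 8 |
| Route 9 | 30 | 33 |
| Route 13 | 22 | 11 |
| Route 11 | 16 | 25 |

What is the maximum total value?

Best value per unit of size first: Route 4 41/14≈2.93, Route 11 25/16≈1.56, Route 19 29/19≈1.53, Route 9 33/30≈1.1, Route 27 8/14≈0.571, Route 13 11/22≈0.5.
Route 4: take in full, 14 pallets for value 41 — 43 left.
All 16 pallets of Route 11 fit (value 25) — 27 remain.
Route 19: take in full, 19 pallets for value 29 — 8 left.
Fill the last 8 pallets with part of Route 9: 8/30 of it earns 8.8.
Total value = 103.8.

103.8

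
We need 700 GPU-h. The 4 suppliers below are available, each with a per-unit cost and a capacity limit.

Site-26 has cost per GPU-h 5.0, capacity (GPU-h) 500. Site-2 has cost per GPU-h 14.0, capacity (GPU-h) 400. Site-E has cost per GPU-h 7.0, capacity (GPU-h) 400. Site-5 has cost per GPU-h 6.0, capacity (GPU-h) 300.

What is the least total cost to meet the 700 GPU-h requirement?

Use suppliers in increasing cost order.
Site-26 at 5.0: take all 500 GPU-h ; 200 still needed.
Site-5 (6.0): take the remaining 200 ; done.
Site-E, Site-2: unused.
Cost = 500×5.0 + 200×6.0 = 3700.

3700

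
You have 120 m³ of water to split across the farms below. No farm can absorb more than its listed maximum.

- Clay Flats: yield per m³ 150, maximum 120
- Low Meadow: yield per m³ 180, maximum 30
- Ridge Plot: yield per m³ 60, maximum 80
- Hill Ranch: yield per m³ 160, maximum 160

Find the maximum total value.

Highest yield per m³ first: Low Meadow 180 > Hill Ranch 160 > Clay Flats 150 > Ridge Plot 60.
Low Meadow takes 30 to reach its cap of 30 → 90 left.
Hill Ranch has room for 160 but only 90 remain, so it gets 90.
Total = 180×30 + 160×90 = 19800.

19800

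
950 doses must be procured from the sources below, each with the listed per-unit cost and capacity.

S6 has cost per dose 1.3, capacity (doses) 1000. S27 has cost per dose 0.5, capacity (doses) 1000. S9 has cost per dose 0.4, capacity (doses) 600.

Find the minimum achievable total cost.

Use sources in increasing cost order.
S9 at 0.4: take all 600 doses — 350 still needed.
S27 (0.5): take the remaining 350 — done.
S6: unused.
Cost = 600×0.4 + 350×0.5 = 415.

415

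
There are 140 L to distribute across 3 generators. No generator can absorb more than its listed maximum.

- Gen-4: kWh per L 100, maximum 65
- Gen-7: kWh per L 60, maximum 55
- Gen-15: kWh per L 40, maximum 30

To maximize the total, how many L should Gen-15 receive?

Highest kWh per L first: Gen-4 100 > Gen-7 60 > Gen-15 40.
Give Gen-4 65 to hit its cap of 65 — 75 left.
Gen-7: +55 to 55 (cap) — 20 left.
Gen-15 has room for 30 but only 20 remain, so it gets 20.

20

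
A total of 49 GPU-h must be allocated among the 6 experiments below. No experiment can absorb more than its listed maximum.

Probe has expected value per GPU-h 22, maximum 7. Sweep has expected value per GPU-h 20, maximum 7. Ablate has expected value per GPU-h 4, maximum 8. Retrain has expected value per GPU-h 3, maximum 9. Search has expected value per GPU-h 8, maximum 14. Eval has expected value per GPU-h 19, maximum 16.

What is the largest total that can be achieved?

Rank by expected value per GPU-h: Probe 22 > Sweep 20 > Eval 19 > Search 8 > Ablate 4 > Retrain 3.
Give Probe 7 to hit its cap of 7 → 42 left.
Sweep takes 7 to reach its cap of 7 → 35 left.
Eval: +16 to 16 (cap) → 19 left.
Search: +14 to 14 (cap) → 5 left.
Ablate: +5 (room for 8) → 5. Pool exhausted.
Total = 22×7 + 20×7 + 4×5 + 8×14 + 19×16 = 730.

730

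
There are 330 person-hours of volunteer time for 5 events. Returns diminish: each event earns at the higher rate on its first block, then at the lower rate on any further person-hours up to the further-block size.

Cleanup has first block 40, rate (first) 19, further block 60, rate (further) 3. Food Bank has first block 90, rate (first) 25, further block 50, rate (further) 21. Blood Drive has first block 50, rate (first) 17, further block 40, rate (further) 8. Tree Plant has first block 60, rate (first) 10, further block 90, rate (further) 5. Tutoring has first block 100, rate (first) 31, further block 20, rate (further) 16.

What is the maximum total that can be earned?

Treat each block as its own option and order by rate: Tutoring/first 31 > Food Bank/first 25 > Food Bank/second 21 > Cleanup/first 19 > Blood Drive/first 17 > Tutoring/second 16 > Tree Plant/first 10 > Blood Drive/second 8 > Tree Plant/second 5 > Cleanup/second 3.
Fill Tutoring first block (100 at 31) — 230 left.
Food Bank first at 25: fill all 90 — 140 left.
Food Bank/second (21): +50 — 90 left.
Cleanup/first (19): +40 — 50 left.
Fill Blood Drive first block (50 at 17) — 0 left.
Total = 31×100 + 25×90 + 21×50 + 19×40 + 17×50 = 8010.

8010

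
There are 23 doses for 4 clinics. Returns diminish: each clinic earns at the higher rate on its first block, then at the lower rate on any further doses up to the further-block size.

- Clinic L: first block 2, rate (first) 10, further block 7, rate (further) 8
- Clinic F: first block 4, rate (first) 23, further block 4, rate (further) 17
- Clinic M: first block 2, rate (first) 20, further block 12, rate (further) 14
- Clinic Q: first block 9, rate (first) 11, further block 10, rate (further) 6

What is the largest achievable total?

Rank every tier by rate: Clinic F/T1 23 > Clinic M/T1 20 > Clinic F/T2 17 > Clinic M/T2 14 > Clinic Q/T1 11 > Clinic L/T1 10 > Clinic L/T2 8 > Clinic Q/T2 6.
Fill Clinic F T1 block (4 at 23) — 19 left.
Clinic M T1 at 20: fill all 2 — 17 left.
Clinic F/T2 (17): +4 — 13 left.
Fill Clinic M T2 block (12 at 14) — 1 left.
Clinic Q/T1: +1 of 9 at 11; pool empty.
Total = 23×4 + 20×2 + 17×4 + 14×12 + 11×1 = 379.

379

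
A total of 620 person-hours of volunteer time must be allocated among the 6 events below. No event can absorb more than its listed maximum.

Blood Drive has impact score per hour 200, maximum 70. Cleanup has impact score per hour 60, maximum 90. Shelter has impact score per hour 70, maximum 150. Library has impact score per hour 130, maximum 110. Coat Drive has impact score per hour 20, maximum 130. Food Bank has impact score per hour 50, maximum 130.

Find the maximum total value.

52100

Highest impact score per hour first: Blood Drive 200 > Library 130 > Shelter 70 > Cleanup 60 > Food Bank 50 > Coat Drive 20.
Give Blood Drive 70 to hit its cap of 70 — 550 left.
Library takes 110 to reach its cap of 110 — 440 left.
Give Shelter 150 to hit its cap of 150 — 290 left.
Cleanup takes 90 to reach its cap of 90 — 200 left.
Food Bank: +130 to 130 (cap) — 70 left.
Coat Drive has room for 130 but only 70 remain, so it gets 70.
Total = 200×70 + 60×90 + 70×150 + 130×110 + 20×70 + 50×130 = 52100.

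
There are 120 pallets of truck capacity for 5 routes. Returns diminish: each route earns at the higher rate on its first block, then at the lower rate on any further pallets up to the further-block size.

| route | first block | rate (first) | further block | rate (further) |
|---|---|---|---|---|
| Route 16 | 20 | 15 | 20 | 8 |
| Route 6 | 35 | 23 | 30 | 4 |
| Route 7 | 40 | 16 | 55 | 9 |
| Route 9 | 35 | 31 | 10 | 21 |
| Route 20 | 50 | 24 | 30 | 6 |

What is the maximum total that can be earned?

Rank every tier by rate: Route 9/T1 31 > Route 20/T1 24 > Route 6/T1 23 > Route 9/T2 21 > Route 7/T1 16 > Route 16/T1 15 > Route 7/T2 9 > Route 16/T2 8 > Route 20/T2 6 > Route 6/T2 4.
Route 9/T1 (31): +35 ; 85 left.
Route 20/T1 (24): +50 ; 35 left.
Route 6 T1 at 23: fill all 35 ; 0 left.
Total = 31×35 + 24×50 + 23×35 = 3090.

3090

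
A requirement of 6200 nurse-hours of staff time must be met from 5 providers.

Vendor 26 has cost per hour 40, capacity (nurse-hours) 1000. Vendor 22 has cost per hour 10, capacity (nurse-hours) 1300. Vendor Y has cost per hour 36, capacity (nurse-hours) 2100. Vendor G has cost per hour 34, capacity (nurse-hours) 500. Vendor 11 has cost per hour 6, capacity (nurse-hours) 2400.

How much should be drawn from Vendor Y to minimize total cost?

Cheapest first:
Take 2400 from Vendor 11 at 6 — need 3800 more.
Vendor 22 at 10: take all 1300 nurse-hours — 2500 still needed.
Vendor G at 34: take all 500 nurse-hours — 2000 still needed.
Vendor Y at 36: take 2000 of its 2100 — requirement met.
Vendor 26: unused.

2000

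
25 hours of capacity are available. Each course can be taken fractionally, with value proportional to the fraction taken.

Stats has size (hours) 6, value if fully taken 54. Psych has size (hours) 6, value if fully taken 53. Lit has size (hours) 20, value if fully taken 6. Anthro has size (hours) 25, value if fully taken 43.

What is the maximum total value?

Best value per unit of size first: Stats 54/6≈9, Psych 53/6≈8.83, Anthro 43/25≈1.72, Lit 6/20≈0.3.
Take all of Stats (6 hours, value 54) ; 19 hours left.
Take all of Psych (6 hours, value 53) ; 13 hours left.
Only 13 hours remain; take 13/25 of Anthro for value 43×13/25 = 22.36.
Total value = 129.36.

129.36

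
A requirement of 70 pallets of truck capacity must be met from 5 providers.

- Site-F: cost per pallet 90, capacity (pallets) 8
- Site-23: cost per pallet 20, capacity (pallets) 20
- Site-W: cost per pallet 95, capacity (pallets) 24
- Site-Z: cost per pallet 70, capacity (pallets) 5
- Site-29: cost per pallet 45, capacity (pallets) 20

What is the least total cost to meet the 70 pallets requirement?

Fill from the cheapest provider first.
Take 20 from Site-23 at 20 ; need 50 more.
Take 20 from Site-29 at 45 ; need 30 more.
Site-Z at 70: take all 5 pallets ; 25 still needed.
Take 8 from Site-F at 90 ; need 17 more.
Take 17 from Site-W at 95 to finish.
Cost = 20×20 + 20×45 + 5×70 + 8×90 + 17×95 = 3985.

3985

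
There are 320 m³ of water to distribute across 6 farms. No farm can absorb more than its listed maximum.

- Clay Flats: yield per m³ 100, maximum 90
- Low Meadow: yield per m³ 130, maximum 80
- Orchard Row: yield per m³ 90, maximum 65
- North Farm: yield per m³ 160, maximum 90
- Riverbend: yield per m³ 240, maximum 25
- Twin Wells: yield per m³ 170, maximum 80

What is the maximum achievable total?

48900

Rank by yield per m³: Riverbend 240 > Twin Wells 170 > North Farm 160 > Low Meadow 130 > Clay Flats 100 > Orchard Row 90.
Riverbend: +25 to 25 (cap) — 295 left.
Twin Wells takes 80 to reach its cap of 80 — 215 left.
North Farm: +90 to 90 (cap) — 125 left.
Low Meadow: +80 to 80 (cap) — 45 left.
Clay Flats has room for 90 but only 45 remain, so it gets 45.
Total = 100×45 + 130×80 + 160×90 + 240×25 + 170×80 = 48900.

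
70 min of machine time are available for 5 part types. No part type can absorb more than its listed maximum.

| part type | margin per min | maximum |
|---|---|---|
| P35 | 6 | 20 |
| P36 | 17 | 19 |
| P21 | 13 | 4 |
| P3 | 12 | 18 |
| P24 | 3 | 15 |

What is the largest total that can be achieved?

738

Order the part types by margin per min: P36 17 > P21 13 > P3 12 > P35 6 > P24 3.
P36: +19 to 19 (cap) ; 51 left.
Give P21 4 to hit its cap of 4 ; 47 left.
P3 takes 18 to reach its cap of 18 ; 29 left.
P35: +20 to 20 (cap) ; 9 left.
Only 9 left; P24 takes them to reach 9.
Total = 6×20 + 17×19 + 13×4 + 12×18 + 3×9 = 738.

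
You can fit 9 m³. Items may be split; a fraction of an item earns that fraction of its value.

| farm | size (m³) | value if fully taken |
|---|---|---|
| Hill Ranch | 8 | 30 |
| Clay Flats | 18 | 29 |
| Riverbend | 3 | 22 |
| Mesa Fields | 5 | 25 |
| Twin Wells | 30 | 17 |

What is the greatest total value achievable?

Rank by value-to-size ratio: Riverbend 22/3≈7.33, Mesa Fields 25/5≈5, Hill Ranch 30/8≈3.75, Clay Flats 29/18≈1.61, Twin Wells 17/30≈0.567.
Take all of Riverbend (3 m³, value 22) ; 6 m³ left.
Mesa Fields: take in full, 5 m³ for value 25 ; 1 left.
1 m³ left: a 1/8 share of Hill Ranch gives 30×1/8 = 3.75.
Total value = 50.75.

50.75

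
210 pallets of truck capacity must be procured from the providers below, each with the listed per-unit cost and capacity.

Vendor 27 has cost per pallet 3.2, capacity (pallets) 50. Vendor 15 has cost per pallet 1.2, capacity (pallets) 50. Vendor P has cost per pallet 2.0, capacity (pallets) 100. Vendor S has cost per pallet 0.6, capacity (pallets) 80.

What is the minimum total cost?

268

Cheapest first:
Vendor S at 0.6: take all 80 pallets → 130 still needed.
Vendor 15 (1.2): use full 50 → 80 pallets to go.
Vendor P at 2.0: take 80 of its 100 → requirement met.
Vendor 27: unused.
Cost = 80×0.6 + 50×1.2 + 80×2.0 = 268.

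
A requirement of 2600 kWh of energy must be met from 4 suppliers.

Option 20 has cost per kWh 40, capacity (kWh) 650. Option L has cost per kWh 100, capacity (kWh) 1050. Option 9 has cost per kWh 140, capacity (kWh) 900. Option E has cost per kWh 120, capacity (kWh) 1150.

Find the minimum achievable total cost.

Fill from the cheapest supplier first.
Option 20 at 40: take all 650 kWh ; 1950 still needed.
Option L at 100: take all 1050 kWh ; 900 still needed.
Option E (120): take the remaining 900 ; done.
Option 9: unused.
Cost = 650×40 + 1050×100 + 900×120 = 239000.

239000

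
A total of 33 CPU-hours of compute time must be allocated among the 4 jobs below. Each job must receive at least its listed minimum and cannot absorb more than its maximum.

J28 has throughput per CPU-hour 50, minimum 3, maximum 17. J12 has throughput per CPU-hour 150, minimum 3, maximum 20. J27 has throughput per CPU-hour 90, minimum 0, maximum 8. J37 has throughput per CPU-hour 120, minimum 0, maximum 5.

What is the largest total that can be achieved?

4200

Meeting every minimum uses 3+3+0+0 = 6 CPU-hours, leaving 27.
Rank by throughput per CPU-hour: J12 150 > J37 120 > J27 90 > J28 50.
J12 takes 17 more to reach its cap of 20 — 10 left.
J37 takes 5 more to reach its cap of 5 — 5 left.
J27 has room for 8 more but only 5 remain, so it gets 5.
Total = 50×3 + 150×20 + 90×5 + 120×5 = 4200.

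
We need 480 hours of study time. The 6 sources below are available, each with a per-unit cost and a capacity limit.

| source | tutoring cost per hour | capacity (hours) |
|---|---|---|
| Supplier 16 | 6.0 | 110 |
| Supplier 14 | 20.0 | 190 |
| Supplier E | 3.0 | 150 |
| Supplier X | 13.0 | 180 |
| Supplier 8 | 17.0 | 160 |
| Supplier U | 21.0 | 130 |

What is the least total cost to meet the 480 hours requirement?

Fill from the cheapest source first.
Supplier E at 3.0: take all 150 hours ; 330 still needed.
Supplier 16 (6.0): use full 110 ; 220 hours to go.
Take 180 from Supplier X at 13.0 ; need 40 more.
Supplier 8 at 17.0: take 40 of its 160 ; requirement met.
Supplier 14, Supplier U: unused.
Cost = 150×3.0 + 110×6.0 + 180×13.0 + 40×17.0 = 4130.

4130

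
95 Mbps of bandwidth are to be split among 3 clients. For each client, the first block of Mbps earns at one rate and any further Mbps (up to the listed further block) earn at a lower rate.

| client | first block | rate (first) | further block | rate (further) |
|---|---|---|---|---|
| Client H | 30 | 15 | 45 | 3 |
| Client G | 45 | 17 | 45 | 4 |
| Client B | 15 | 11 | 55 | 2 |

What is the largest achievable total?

1400

Rank every tier by rate: Client G/T1 17 > Client H/T1 15 > Client B/T1 11 > Client G/T2 4 > Client H/T2 3 > Client B/T2 2.
Client G/T1 (17): +45 — 50 left.
Client H/T1 (15): +30 — 20 left.
Fill Client B T1 block (15 at 11) — 5 left.
5 remain; put them into Client G T2 at 4.
Total = 17×45 + 15×30 + 11×15 + 4×5 = 1400.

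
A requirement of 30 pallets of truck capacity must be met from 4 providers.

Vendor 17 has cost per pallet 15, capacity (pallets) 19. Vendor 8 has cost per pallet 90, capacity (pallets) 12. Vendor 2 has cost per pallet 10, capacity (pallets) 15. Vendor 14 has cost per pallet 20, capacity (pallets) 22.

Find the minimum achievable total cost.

375

Use providers in increasing cost order.
Take 15 from Vendor 2 at 10 → need 15 more.
Take 15 from Vendor 17 at 15 to finish.
Vendor 14, Vendor 8: unused.
Cost = 15×10 + 15×15 = 375.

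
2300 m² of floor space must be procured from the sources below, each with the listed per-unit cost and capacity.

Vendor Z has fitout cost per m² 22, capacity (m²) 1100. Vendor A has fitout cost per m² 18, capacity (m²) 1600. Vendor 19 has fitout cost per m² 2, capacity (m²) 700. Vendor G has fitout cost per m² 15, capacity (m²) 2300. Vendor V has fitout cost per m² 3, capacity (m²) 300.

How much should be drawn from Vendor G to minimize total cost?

Use sources in increasing cost order.
Take 700 from Vendor 19 at 2 — need 1600 more.
Take 300 from Vendor V at 3 — need 1300 more.
Vendor G (15): take the remaining 1300 — done.
Vendor A, Vendor Z: unused.

1300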